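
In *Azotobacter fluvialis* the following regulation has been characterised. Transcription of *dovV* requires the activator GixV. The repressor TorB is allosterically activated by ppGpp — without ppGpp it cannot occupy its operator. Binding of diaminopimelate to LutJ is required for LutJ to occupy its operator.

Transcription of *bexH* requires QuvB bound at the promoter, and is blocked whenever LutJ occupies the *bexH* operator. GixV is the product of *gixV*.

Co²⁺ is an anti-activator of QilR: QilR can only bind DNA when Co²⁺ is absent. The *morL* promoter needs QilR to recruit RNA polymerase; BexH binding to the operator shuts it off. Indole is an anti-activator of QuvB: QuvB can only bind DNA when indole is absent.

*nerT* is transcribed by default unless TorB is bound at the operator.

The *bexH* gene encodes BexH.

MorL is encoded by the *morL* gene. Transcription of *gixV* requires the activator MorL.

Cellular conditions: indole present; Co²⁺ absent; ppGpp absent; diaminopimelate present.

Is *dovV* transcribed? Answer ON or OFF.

ON

Diaminopimelate is present, so LutJ is active.
Indole is present, so QuvB is inactive.
With repressor LutJ bound, *bexH* is not transcribed.
So BexH is not produced.
Co²⁺ is absent, so QilR is active.
No repressor is bound and QilR is active, so *morL* is transcribed.
So MorL is produced and active.
No repressor is bound and MorL is active, so *gixV* is transcribed.
So GixV is produced and active.
No repressor is bound and GixV is active, so *dovV* is transcribed.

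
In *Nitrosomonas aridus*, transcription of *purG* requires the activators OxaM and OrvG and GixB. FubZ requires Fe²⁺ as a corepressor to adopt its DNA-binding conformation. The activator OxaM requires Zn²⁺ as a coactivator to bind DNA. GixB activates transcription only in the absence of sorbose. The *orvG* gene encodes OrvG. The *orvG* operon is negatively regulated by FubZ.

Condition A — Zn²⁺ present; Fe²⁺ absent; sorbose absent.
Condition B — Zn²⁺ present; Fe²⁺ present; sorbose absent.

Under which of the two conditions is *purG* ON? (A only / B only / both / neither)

A only

Condition A:
Zn²⁺ is present, so OxaM is active.
Fe²⁺ is absent, so FubZ is inactive.
With no repressor bound, *orvG* is transcribed.
So OrvG is produced and active.
Sorbose is absent, so GixB is active.
No repressor is bound and OxaM and OrvG and GixB are active, so *purG* is transcribed.
→ *purG* is ON in A.
Condition B:
Zn²⁺ is present, so OxaM is active.
Fe²⁺ is present, so FubZ is active.
With repressor FubZ bound, *orvG* is not transcribed.
So OrvG is not produced.
Sorbose is absent, so GixB is active.
Required activator OrvG is absent, so *purG* is not transcribed.
→ *purG* is OFF in B.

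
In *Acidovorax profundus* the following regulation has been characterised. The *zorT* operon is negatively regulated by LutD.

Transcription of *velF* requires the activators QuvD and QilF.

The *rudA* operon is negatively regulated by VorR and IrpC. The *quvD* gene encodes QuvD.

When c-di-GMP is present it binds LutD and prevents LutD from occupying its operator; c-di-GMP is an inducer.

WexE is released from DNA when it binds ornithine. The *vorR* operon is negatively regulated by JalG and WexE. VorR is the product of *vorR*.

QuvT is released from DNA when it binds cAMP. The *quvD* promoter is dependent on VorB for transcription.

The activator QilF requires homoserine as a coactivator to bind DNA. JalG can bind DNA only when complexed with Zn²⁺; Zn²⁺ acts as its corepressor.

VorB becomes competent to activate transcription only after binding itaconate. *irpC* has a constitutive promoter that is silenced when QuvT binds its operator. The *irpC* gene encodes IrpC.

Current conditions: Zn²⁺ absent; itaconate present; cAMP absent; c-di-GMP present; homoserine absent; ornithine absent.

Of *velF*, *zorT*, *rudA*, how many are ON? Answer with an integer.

2

Itaconate is present, so VorB is active.
No repressor is bound and VorB is active, so *quvD* is transcribed.
So QuvD is produced and active.
Homoserine is absent, so QilF is inactive.
Required activator QilF is absent, so *velF* is not transcribed.
→ *velF* is OFF.
c-di-GMP is present, so LutD is inactive.
With no repressor bound, *zorT* is transcribed.
→ *zorT* is ON.
Zn²⁺ is absent, so JalG is inactive.
Ornithine is absent, so WexE is active.
With repressor WexE bound, *vorR* is not transcribed.
So VorR is not produced.
cAMP is absent, so QuvT is active.
With repressor QuvT bound, *irpC* is not transcribed.
So IrpC is not produced.
With no repressor bound, *rudA* is transcribed.
→ *rudA* is ON.
2 of the 3 genes are transcribed.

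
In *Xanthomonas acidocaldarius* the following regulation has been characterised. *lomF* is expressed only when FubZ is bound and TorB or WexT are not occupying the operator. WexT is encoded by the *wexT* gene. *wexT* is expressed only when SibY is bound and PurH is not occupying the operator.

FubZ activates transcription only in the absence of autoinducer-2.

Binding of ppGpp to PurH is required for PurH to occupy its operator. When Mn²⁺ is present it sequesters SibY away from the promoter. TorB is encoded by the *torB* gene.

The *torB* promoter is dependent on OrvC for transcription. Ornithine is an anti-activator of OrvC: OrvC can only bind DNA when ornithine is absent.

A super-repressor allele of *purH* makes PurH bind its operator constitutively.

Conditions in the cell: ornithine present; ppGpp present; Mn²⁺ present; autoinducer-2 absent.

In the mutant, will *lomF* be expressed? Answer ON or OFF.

Ornithine is present, so OrvC is inactive.
Required activator OrvC is absent, so *torB* is not transcribed.
So TorB is not produced.
Autoinducer-2 is absent, so FubZ is active.
Mn²⁺ is present, so SibY is inactive.
PurH is constitutively active in this strain.
With repressor PurH bound, *wexT* is not transcribed.
So WexT is not produced.
No repressor is bound and FubZ is active, so *lomF* is transcribed.

ON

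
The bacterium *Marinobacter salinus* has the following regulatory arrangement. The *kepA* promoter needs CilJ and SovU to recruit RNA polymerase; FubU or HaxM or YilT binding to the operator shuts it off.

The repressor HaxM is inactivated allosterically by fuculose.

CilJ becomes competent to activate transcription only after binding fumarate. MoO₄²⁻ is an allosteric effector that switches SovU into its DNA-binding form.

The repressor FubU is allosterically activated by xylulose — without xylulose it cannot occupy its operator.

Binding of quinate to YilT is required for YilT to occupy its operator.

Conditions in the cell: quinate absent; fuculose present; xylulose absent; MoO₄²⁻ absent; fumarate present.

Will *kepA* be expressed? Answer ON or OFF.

OFF

Fumarate is present, so CilJ is active.
Xylulose is absent, so FubU is inactive.
Fuculose is present, so HaxM is inactive.
Quinate is absent, so YilT is inactive.
MoO₄²⁻ is absent, so SovU is inactive.
Required activator SovU is absent, so *kepA* is not transcribed.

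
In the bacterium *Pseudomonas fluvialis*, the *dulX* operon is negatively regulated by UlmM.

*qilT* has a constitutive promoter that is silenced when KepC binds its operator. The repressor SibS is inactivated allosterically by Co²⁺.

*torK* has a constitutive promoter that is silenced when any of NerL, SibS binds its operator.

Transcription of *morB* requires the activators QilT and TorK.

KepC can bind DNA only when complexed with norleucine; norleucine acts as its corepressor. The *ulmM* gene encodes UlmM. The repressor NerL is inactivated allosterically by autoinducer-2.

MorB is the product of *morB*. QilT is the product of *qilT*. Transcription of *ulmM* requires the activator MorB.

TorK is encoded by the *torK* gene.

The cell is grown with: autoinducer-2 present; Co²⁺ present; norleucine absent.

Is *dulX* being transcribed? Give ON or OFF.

OFF

Norleucine is absent, so KepC is inactive.
With no repressor bound, *qilT* is transcribed.
So QilT is produced and active.
Autoinducer-2 is present, so NerL is inactive.
Co²⁺ is present, so SibS is inactive.
With no repressor bound, *torK* is transcribed.
So TorK is produced and active.
No repressor is bound and QilT and TorK are active, so *morB* is transcribed.
So MorB is produced and active.
No repressor is bound and MorB is active, so *ulmM* is transcribed.
So UlmM is produced and active.
With repressor UlmM bound, *dulX* is not transcribed.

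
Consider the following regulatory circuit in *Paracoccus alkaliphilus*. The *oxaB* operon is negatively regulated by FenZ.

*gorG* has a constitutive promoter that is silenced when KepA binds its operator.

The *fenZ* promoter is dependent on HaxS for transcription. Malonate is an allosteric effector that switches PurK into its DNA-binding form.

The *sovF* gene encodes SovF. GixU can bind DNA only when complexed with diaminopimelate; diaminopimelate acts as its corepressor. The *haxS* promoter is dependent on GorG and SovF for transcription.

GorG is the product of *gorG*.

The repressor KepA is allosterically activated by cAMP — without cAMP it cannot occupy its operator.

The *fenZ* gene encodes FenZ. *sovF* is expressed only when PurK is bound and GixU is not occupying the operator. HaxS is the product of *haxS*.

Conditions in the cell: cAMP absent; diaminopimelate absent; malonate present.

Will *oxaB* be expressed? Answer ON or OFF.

cAMP is absent, so KepA is inactive.
With no repressor bound, *gorG* is transcribed.
So GorG is produced and active.
Malonate is present, so PurK is active.
Diaminopimelate is absent, so GixU is inactive.
No repressor is bound and PurK is active, so *sovF* is transcribed.
So SovF is produced and active.
No repressor is bound and GorG and SovF are active, so *haxS* is transcribed.
So HaxS is produced and active.
No repressor is bound and HaxS is active, so *fenZ* is transcribed.
So FenZ is produced and active.
With repressor FenZ bound, *oxaB* is not transcribed.

OFF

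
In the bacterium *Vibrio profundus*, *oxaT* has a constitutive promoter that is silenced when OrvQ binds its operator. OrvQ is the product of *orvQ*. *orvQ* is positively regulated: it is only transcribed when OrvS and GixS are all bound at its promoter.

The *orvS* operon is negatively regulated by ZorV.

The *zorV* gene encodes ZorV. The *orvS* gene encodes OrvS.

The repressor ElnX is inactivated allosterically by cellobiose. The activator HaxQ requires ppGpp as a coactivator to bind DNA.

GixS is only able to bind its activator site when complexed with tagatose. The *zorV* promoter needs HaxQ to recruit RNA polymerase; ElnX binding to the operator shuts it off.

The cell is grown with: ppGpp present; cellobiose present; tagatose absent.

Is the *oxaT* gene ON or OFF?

ON

Cellobiose is present, so ElnX is inactive.
ppGpp is present, so HaxQ is active.
No repressor is bound and HaxQ is active, so *zorV* is transcribed.
So ZorV is produced and active.
With repressor ZorV bound, *orvS* is not transcribed.
So OrvS is not produced.
Tagatose is absent, so GixS is inactive.
Required activator OrvS is absent, so *orvQ* is not transcribed.
So OrvQ is not produced.
With no repressor bound, *oxaT* is transcribed.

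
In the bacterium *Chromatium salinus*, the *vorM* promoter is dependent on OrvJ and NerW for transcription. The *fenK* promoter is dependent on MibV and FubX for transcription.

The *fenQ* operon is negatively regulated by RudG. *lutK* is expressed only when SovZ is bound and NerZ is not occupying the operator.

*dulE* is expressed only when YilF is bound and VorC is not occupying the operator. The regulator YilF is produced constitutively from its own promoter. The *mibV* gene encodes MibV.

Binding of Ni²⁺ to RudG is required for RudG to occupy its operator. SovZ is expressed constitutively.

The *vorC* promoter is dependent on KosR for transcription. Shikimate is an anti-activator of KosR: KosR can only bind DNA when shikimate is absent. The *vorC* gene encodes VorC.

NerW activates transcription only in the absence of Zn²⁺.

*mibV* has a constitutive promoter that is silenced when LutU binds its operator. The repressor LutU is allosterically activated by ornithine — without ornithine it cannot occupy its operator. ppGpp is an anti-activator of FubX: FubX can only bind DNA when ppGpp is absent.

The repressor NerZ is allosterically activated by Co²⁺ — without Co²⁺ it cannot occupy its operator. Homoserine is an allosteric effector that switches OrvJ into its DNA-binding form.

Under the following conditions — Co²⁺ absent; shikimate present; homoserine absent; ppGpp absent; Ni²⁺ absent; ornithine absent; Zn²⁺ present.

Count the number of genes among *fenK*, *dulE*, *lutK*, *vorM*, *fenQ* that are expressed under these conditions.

4

Ornithine is absent, so LutU is inactive.
With no repressor bound, *mibV* is transcribed.
So MibV is produced and active.
ppGpp is absent, so FubX is active.
No repressor is bound and MibV and FubX are active, so *fenK* is transcribed.
→ *fenK* is ON.
YilF is produced constitutively and is active.
Shikimate is present, so KosR is inactive.
Required activator KosR is absent, so *vorC* is not transcribed.
So VorC is not produced.
No repressor is bound and YilF is active, so *dulE* is transcribed.
→ *dulE* is ON.
Co²⁺ is absent, so NerZ is inactive.
SovZ is produced constitutively and is active.
No repressor is bound and SovZ is active, so *lutK* is transcribed.
→ *lutK* is ON.
Homoserine is absent, so OrvJ is inactive.
Zn²⁺ is present, so NerW is inactive.
Required activator OrvJ is absent, so *vorM* is not transcribed.
→ *vorM* is OFF.
Ni²⁺ is absent, so RudG is inactive.
With no repressor bound, *fenQ* is transcribed.
→ *fenQ* is ON.
4 of the 5 genes are transcribed.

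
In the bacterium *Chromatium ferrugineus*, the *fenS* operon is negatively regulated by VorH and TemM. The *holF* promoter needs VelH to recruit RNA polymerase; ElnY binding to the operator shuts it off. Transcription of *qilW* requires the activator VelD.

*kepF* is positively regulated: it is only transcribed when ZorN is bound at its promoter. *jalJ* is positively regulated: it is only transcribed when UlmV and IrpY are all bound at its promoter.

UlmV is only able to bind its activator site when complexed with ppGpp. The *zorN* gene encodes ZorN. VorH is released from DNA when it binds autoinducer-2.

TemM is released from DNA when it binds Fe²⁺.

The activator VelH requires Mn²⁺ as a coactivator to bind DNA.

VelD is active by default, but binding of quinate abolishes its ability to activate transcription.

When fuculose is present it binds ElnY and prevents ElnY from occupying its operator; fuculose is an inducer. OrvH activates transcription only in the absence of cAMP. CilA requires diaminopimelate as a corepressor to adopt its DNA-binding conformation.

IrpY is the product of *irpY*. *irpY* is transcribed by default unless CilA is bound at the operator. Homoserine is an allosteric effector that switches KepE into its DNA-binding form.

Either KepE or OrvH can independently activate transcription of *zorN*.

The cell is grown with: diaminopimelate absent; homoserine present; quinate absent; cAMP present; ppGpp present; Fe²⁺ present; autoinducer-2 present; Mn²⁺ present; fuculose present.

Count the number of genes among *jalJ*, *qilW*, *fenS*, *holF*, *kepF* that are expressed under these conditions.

5

ppGpp is present, so UlmV is active.
Diaminopimelate is absent, so CilA is inactive.
With no repressor bound, *irpY* is transcribed.
So IrpY is produced and active.
No repressor is bound and UlmV and IrpY are active, so *jalJ* is transcribed.
→ *jalJ* is ON.
Quinate is absent, so VelD is active.
No repressor is bound and VelD is active, so *qilW* is transcribed.
→ *qilW* is ON.
Autoinducer-2 is present, so VorH is inactive.
Fe²⁺ is present, so TemM is inactive.
With no repressor bound, *fenS* is transcribed.
→ *fenS* is ON.
Mn²⁺ is present, so VelH is active.
Fuculose is present, so ElnY is inactive.
No repressor is bound and VelH is active, so *holF* is transcribed.
→ *holF* is ON.
Homoserine is present, so KepE is active.
cAMP is present, so OrvH is inactive.
Activator KepE is present, so *zorN* is transcribed.
So ZorN is produced and active.
No repressor is bound and ZorN is active, so *kepF* is transcribed.
→ *kepF* is ON.
5 of the 5 genes are transcribed.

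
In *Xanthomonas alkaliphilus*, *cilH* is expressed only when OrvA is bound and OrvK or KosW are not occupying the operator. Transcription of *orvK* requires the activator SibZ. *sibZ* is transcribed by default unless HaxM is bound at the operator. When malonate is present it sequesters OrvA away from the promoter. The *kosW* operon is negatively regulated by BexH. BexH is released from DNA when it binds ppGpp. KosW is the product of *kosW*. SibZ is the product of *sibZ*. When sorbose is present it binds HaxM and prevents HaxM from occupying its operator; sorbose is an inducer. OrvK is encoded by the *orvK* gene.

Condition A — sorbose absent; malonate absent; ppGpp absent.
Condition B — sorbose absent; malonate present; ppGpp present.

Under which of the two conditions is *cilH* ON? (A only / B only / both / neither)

A only

Condition A:
Sorbose is absent, so HaxM is active.
With repressor HaxM bound, *sibZ* is not transcribed.
So SibZ is not produced.
Required activator SibZ is absent, so *orvK* is not transcribed.
So OrvK is not produced.
Malonate is absent, so OrvA is active.
ppGpp is absent, so BexH is active.
With repressor BexH bound, *kosW* is not transcribed.
So KosW is not produced.
No repressor is bound and OrvA is active, so *cilH* is transcribed.
→ *cilH* is ON in A.
Condition B:
Sorbose is absent, so HaxM is active.
With repressor HaxM bound, *sibZ* is not transcribed.
So SibZ is not produced.
Required activator SibZ is absent, so *orvK* is not transcribed.
So OrvK is not produced.
Malonate is present, so OrvA is inactive.
ppGpp is present, so BexH is inactive.
With no repressor bound, *kosW* is transcribed.
So KosW is produced and active.
With repressor KosW bound, *cilH* is not transcribed.
→ *cilH* is OFF in B.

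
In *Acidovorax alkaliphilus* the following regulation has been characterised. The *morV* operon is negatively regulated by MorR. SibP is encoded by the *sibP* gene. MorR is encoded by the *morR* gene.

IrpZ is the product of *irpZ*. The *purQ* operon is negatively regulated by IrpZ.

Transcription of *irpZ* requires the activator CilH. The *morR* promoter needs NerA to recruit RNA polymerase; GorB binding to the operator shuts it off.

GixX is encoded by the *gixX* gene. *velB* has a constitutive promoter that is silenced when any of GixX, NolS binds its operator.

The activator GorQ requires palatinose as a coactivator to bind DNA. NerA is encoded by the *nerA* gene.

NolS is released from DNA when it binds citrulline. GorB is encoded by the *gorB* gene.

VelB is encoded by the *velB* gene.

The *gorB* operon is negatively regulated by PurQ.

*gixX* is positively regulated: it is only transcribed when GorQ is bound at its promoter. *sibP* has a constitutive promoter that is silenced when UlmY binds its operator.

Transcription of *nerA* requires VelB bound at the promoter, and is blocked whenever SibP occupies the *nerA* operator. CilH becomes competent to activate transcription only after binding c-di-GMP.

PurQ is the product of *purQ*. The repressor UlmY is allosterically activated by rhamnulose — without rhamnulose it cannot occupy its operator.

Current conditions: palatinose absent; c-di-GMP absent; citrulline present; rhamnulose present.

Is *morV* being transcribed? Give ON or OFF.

c-di-GMP is absent, so CilH is inactive.
Required activator CilH is absent, so *irpZ* is not transcribed.
So IrpZ is not produced.
With no repressor bound, *purQ* is transcribed.
So PurQ is produced and active.
With repressor PurQ bound, *gorB* is not transcribed.
So GorB is not produced.
Palatinose is absent, so GorQ is inactive.
Required activator GorQ is absent, so *gixX* is not transcribed.
So GixX is not produced.
Citrulline is present, so NolS is inactive.
With no repressor bound, *velB* is transcribed.
So VelB is produced and active.
Rhamnulose is present, so UlmY is active.
With repressor UlmY bound, *sibP* is not transcribed.
So SibP is not produced.
No repressor is bound and VelB is active, so *nerA* is transcribed.
So NerA is produced and active.
No repressor is bound and NerA is active, so *morR* is transcribed.
So MorR is produced and active.
With repressor MorR bound, *morV* is not transcribed.

OFF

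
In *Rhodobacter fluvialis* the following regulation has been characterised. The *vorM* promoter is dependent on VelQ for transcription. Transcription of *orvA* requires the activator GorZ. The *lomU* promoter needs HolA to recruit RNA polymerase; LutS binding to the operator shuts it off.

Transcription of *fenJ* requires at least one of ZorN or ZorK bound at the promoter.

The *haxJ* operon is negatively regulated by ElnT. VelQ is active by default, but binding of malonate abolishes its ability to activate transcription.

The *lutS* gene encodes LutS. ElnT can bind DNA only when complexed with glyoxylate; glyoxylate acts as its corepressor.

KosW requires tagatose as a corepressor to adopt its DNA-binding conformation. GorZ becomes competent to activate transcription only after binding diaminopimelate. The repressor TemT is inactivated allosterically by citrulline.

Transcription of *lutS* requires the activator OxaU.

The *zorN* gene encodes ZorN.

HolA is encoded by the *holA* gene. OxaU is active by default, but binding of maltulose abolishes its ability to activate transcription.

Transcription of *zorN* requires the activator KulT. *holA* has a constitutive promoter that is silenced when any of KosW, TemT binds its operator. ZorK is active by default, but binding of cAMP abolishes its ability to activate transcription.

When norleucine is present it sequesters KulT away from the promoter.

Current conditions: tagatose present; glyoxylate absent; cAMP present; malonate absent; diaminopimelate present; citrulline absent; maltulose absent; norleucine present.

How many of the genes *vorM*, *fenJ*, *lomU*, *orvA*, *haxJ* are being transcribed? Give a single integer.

Malonate is absent, so VelQ is active.
No repressor is bound and VelQ is active, so *vorM* is transcribed.
→ *vorM* is ON.
Norleucine is present, so KulT is inactive.
Required activator KulT is absent, so *zorN* is not transcribed.
So ZorN is not produced.
cAMP is present, so ZorK is inactive.
No activator is available at the *fenJ* promoter, so *fenJ* is not transcribed.
→ *fenJ* is OFF.
Maltulose is absent, so OxaU is active.
No repressor is bound and OxaU is active, so *lutS* is transcribed.
So LutS is produced and active.
Tagatose is present, so KosW is active.
Citrulline is absent, so TemT is active.
With repressor KosW bound, *holA* is not transcribed.
So HolA is not produced.
With repressor LutS bound, *lomU* is not transcribed.
→ *lomU* is OFF.
Diaminopimelate is present, so GorZ is active.
No repressor is bound and GorZ is active, so *orvA* is transcribed.
→ *orvA* is ON.
Glyoxylate is absent, so ElnT is inactive.
With no repressor bound, *haxJ* is transcribed.
→ *haxJ* is ON.
3 of the 5 genes are transcribed.

3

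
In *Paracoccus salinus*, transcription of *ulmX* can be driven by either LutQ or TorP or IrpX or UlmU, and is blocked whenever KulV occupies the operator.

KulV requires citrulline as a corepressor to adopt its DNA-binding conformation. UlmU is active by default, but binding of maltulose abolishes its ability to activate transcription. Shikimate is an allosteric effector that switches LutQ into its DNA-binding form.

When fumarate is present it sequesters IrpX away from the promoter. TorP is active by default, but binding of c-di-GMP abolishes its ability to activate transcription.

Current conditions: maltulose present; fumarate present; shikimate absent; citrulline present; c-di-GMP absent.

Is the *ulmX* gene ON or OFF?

Shikimate is absent, so LutQ is inactive.
c-di-GMP is absent, so TorP is active.
Fumarate is present, so IrpX is inactive.
Maltulose is present, so UlmU is inactive.
Citrulline is present, so KulV is active.
With repressor KulV bound, *ulmX* is not transcribed.

OFF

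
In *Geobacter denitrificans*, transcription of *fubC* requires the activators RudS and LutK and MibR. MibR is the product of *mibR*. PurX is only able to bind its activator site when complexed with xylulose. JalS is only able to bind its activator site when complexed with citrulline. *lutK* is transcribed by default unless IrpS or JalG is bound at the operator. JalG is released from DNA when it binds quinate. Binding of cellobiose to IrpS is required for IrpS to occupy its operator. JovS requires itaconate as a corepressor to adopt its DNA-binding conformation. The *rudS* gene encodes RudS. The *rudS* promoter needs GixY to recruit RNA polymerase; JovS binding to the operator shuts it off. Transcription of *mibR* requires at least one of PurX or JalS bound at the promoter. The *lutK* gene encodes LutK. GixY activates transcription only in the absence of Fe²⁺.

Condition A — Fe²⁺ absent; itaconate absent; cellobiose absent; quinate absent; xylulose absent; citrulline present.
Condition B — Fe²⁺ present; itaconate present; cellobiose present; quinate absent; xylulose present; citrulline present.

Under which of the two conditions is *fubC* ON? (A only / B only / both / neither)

Condition A:
Fe²⁺ is absent, so GixY is active.
Itaconate is absent, so JovS is inactive.
No repressor is bound and GixY is active, so *rudS* is transcribed.
So RudS is produced and active.
Cellobiose is absent, so IrpS is inactive.
Quinate is absent, so JalG is active.
With repressor JalG bound, *lutK* is not transcribed.
So LutK is not produced.
Xylulose is absent, so PurX is inactive.
Citrulline is present, so JalS is active.
Activator JalS is present, so *mibR* is transcribed.
So MibR is produced and active.
Required activator LutK is absent, so *fubC* is not transcribed.
→ *fubC* is OFF in A.
Condition B:
Fe²⁺ is present, so GixY is inactive.
Itaconate is present, so JovS is active.
With repressor JovS bound, *rudS* is not transcribed.
So RudS is not produced.
Cellobiose is present, so IrpS is active.
Quinate is absent, so JalG is active.
With repressor IrpS bound, *lutK* is not transcribed.
So LutK is not produced.
Xylulose is present, so PurX is active.
Citrulline is present, so JalS is active.
Activator PurX is present, so *mibR* is transcribed.
So MibR is produced and active.
Required activator RudS is absent, so *fubC* is not transcribed.
→ *fubC* is OFF in B.

neither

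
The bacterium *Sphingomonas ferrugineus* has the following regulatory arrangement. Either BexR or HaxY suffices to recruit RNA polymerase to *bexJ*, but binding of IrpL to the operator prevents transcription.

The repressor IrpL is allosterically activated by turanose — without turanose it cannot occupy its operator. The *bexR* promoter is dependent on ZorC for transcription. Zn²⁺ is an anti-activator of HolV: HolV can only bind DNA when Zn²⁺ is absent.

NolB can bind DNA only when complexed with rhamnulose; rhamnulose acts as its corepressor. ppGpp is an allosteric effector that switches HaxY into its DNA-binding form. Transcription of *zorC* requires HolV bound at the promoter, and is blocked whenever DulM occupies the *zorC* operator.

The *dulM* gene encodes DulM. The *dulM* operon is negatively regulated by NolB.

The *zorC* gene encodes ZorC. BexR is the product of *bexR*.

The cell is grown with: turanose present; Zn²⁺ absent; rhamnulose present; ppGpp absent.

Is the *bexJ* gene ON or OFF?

Turanose is present, so IrpL is active.
Rhamnulose is present, so NolB is active.
With repressor NolB bound, *dulM* is not transcribed.
So DulM is not produced.
Zn²⁺ is absent, so HolV is active.
No repressor is bound and HolV is active, so *zorC* is transcribed.
So ZorC is produced and active.
No repressor is bound and ZorC is active, so *bexR* is transcribed.
So BexR is produced and active.
ppGpp is absent, so HaxY is inactive.
With repressor IrpL bound, *bexJ* is not transcribed.

OFF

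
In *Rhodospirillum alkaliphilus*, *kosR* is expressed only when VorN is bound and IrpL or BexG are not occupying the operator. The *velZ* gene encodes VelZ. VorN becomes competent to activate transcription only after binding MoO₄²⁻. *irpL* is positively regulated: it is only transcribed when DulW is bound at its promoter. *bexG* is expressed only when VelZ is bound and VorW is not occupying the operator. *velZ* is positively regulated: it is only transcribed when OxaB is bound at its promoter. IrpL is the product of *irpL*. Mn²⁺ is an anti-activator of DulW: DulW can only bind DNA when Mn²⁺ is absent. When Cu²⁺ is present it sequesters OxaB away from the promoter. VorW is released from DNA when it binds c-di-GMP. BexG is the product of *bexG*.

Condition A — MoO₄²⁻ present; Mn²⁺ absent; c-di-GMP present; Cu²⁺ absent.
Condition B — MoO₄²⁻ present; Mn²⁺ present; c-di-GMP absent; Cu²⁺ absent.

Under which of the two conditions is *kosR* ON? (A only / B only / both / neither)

B only

Condition A:
MoO₄²⁻ is present, so VorN is active.
Mn²⁺ is absent, so DulW is active.
No repressor is bound and DulW is active, so *irpL* is transcribed.
So IrpL is produced and active.
c-di-GMP is present, so VorW is inactive.
Cu²⁺ is absent, so OxaB is active.
No repressor is bound and OxaB is active, so *velZ* is transcribed.
So VelZ is produced and active.
No repressor is bound and VelZ is active, so *bexG* is transcribed.
So BexG is produced and active.
With repressor IrpL bound, *kosR* is not transcribed.
→ *kosR* is OFF in A.
Condition B:
MoO₄²⁻ is present, so VorN is active.
Mn²⁺ is present, so DulW is inactive.
Required activator DulW is absent, so *irpL* is not transcribed.
So IrpL is not produced.
c-di-GMP is absent, so VorW is active.
Cu²⁺ is absent, so OxaB is active.
No repressor is bound and OxaB is active, so *velZ* is transcribed.
So VelZ is produced and active.
With repressor VorW bound, *bexG* is not transcribed.
So BexG is not produced.
No repressor is bound and VorN is active, so *kosR* is transcribed.
→ *kosR* is ON in B.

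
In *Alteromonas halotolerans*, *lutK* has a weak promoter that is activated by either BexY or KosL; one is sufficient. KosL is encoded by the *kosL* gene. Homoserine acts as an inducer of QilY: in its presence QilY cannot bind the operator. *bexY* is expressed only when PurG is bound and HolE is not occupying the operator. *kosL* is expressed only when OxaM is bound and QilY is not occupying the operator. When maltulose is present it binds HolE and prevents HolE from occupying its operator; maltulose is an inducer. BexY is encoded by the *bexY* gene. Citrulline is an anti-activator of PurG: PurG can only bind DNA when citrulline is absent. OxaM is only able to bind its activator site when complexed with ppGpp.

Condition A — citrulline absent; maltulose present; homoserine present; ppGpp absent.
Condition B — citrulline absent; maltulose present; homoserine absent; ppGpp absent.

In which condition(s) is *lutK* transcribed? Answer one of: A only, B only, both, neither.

Condition A:
Citrulline is absent, so PurG is active.
Maltulose is present, so HolE is inactive.
No repressor is bound and PurG is active, so *bexY* is transcribed.
So BexY is produced and active.
Homoserine is present, so QilY is inactive.
ppGpp is absent, so OxaM is inactive.
Required activator OxaM is absent, so *kosL* is not transcribed.
So KosL is not produced.
Activator BexY is present, so *lutK* is transcribed.
→ *lutK* is ON in A.
Condition B:
Citrulline is absent, so PurG is active.
Maltulose is present, so HolE is inactive.
No repressor is bound and PurG is active, so *bexY* is transcribed.
So BexY is produced and active.
Homoserine is absent, so QilY is active.
ppGpp is absent, so OxaM is inactive.
With repressor QilY bound, *kosL* is not transcribed.
So KosL is not produced.
Activator BexY is present, so *lutK* is transcribed.
→ *lutK* is ON in B.

both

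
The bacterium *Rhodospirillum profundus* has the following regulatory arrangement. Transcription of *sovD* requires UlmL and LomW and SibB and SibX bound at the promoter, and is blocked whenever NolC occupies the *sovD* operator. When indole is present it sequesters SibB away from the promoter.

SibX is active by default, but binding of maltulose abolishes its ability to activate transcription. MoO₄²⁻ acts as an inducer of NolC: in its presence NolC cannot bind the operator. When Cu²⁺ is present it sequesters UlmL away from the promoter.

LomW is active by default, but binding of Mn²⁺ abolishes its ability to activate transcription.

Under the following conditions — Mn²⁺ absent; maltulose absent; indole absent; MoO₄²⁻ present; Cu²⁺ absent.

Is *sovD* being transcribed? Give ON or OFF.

ON

Cu²⁺ is absent, so UlmL is active.
Mn²⁺ is absent, so LomW is active.
Indole is absent, so SibB is active.
Maltulose is absent, so SibX is active.
MoO₄²⁻ is present, so NolC is inactive.
No repressor is bound and UlmL and LomW and SibB and SibX are active, so *sovD* is transcribed.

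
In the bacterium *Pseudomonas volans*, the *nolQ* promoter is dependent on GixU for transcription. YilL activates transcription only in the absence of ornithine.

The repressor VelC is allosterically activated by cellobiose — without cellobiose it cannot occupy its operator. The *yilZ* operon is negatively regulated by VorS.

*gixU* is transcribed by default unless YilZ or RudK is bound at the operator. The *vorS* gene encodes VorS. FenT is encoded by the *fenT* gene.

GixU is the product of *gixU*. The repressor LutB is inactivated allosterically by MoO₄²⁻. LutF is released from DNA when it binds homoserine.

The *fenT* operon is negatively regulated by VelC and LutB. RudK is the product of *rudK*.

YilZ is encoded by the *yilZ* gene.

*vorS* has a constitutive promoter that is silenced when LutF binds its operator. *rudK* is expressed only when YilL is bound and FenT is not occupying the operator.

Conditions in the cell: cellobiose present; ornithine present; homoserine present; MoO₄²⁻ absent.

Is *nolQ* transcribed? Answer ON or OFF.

Homoserine is present, so LutF is inactive.
With no repressor bound, *vorS* is transcribed.
So VorS is produced and active.
With repressor VorS bound, *yilZ* is not transcribed.
So YilZ is not produced.
Ornithine is present, so YilL is inactive.
Cellobiose is present, so VelC is active.
MoO₄²⁻ is absent, so LutB is active.
With repressor VelC bound, *fenT* is not transcribed.
So FenT is not produced.
Required activator YilL is absent, so *rudK* is not transcribed.
So RudK is not produced.
With no repressor bound, *gixU* is transcribed.
So GixU is produced and active.
No repressor is bound and GixU is active, so *nolQ* is transcribed.

ON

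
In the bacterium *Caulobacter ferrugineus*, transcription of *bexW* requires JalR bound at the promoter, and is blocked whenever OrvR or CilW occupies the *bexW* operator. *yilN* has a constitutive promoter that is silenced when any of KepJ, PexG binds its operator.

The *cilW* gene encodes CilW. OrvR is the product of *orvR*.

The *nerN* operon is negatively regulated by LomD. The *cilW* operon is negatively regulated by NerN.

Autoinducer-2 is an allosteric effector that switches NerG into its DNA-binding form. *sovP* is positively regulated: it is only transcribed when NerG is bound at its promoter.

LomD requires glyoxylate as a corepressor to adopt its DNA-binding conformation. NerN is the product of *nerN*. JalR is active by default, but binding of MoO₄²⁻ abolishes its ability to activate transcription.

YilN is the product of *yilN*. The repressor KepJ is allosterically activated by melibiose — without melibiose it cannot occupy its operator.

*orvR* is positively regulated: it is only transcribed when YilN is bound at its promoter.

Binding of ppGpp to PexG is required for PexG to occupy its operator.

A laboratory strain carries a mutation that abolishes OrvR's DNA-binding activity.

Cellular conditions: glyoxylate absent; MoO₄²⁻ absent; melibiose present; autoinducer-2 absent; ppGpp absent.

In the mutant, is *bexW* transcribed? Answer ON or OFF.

ON

OrvR is non-functional in this strain, so it has no effect.
Glyoxylate is absent, so LomD is inactive.
With no repressor bound, *nerN* is transcribed.
So NerN is produced and active.
With repressor NerN bound, *cilW* is not transcribed.
So CilW is not produced.
MoO₄²⁻ is absent, so JalR is active.
No repressor is bound and JalR is active, so *bexW* is transcribed.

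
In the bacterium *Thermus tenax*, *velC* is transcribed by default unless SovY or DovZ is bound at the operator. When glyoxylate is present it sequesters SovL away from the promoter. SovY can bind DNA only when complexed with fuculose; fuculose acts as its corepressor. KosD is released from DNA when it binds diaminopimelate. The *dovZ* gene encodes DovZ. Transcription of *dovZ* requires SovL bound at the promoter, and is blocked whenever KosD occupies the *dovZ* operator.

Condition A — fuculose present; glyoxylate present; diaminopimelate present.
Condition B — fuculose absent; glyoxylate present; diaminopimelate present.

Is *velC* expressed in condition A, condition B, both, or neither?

Condition A:
Fuculose is present, so SovY is active.
Glyoxylate is present, so SovL is inactive.
Diaminopimelate is present, so KosD is inactive.
Required activator SovL is absent, so *dovZ* is not transcribed.
So DovZ is not produced.
With repressor SovY bound, *velC* is not transcribed.
→ *velC* is OFF in A.
Condition B:
Fuculose is absent, so SovY is inactive.
Glyoxylate is present, so SovL is inactive.
Diaminopimelate is present, so KosD is inactive.
Required activator SovL is absent, so *dovZ* is not transcribed.
So DovZ is not produced.
With no repressor bound, *velC* is transcribed.
→ *velC* is ON in B.

B only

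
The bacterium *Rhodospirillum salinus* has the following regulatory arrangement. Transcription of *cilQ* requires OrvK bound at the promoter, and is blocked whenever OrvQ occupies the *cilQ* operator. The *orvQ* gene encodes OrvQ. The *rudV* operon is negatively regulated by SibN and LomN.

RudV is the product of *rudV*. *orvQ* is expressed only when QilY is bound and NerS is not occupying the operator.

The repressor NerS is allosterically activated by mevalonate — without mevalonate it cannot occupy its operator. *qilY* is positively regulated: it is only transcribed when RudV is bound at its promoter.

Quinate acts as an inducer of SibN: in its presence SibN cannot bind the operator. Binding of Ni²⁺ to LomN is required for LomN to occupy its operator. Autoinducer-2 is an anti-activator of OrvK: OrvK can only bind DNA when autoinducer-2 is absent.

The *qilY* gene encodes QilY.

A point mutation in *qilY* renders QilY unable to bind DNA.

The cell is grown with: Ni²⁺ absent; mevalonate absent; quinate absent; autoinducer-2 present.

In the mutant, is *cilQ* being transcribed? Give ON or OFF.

OFF

Autoinducer-2 is present, so OrvK is inactive.
Mevalonate is absent, so NerS is inactive.
QilY is non-functional in this strain, so it has no effect.
Required activator QilY is absent, so *orvQ* is not transcribed.
So OrvQ is not produced.
Required activator OrvK is absent, so *cilQ* is not transcribed.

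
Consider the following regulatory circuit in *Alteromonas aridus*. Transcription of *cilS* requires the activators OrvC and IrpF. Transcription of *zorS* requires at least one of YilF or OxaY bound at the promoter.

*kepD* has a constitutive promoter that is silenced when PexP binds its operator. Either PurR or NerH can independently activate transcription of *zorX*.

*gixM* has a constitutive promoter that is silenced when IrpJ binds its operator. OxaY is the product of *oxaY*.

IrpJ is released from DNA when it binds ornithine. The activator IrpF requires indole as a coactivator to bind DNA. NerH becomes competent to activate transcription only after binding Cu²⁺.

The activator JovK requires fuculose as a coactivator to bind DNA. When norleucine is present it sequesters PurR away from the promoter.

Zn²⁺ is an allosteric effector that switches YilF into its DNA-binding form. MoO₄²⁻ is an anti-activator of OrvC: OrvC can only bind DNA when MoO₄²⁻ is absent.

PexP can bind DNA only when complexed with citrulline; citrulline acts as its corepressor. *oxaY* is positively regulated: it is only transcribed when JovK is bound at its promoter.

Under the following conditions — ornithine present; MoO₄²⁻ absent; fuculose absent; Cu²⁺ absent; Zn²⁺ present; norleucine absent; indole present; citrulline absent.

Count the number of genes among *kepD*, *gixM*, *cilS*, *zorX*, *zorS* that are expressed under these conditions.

5

Citrulline is absent, so PexP is inactive.
With no repressor bound, *kepD* is transcribed.
→ *kepD* is ON.
Ornithine is present, so IrpJ is inactive.
With no repressor bound, *gixM* is transcribed.
→ *gixM* is ON.
MoO₄²⁻ is absent, so OrvC is active.
Indole is present, so IrpF is active.
No repressor is bound and OrvC and IrpF are active, so *cilS* is transcribed.
→ *cilS* is ON.
Norleucine is absent, so PurR is active.
Cu²⁺ is absent, so NerH is inactive.
Activator PurR is present, so *zorX* is transcribed.
→ *zorX* is ON.
Zn²⁺ is present, so YilF is active.
Fuculose is absent, so JovK is inactive.
Required activator JovK is absent, so *oxaY* is not transcribed.
So OxaY is not produced.
Activator YilF is present, so *zorS* is transcribed.
→ *zorS* is ON.
5 of the 5 genes are transcribed.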